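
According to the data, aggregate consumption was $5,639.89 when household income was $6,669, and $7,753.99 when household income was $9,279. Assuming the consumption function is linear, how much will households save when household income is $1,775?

MPC = (7753.99 − 5639.89)/(9279 − 6669) = 2114.1/2610 = 0.81
a = 5639.89 − 0.81(6669) = 5639.89 − 5401.89 = 238
C = 238 + 0.81(1775) = 1675.75
S = 1775 − 1675.75 = 99.25

S = 99.25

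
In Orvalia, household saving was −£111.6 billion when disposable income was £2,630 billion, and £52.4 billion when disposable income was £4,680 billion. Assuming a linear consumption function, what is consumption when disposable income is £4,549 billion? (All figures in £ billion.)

MPS = ΔS/ΔY = (52.4 − (-111.6))/(4680 − 2630) = 164/2050 = 0.08
MPC = 1 − MPS = 0.92
Autonomous saving = -111.6 − 0.08(2630) = -322, so a = 322
C = 322 + 0.92(4549) = 322 + 4185.08 = 4507.08

C = 4507.08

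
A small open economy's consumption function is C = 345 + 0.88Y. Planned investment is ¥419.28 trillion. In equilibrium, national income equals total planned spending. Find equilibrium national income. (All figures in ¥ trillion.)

Y = 6369

Y = C + I = 345 + 0.88Y + 419.28
Y − 0.88Y = 764.28
0.12Y = 764.28, so Y = 764.28/0.12 = 6369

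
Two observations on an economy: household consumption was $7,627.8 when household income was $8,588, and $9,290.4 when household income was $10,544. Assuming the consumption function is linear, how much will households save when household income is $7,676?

MPC = (9290.4 − 7627.8)/(10544 − 8588) = 1662.6/1956 = 0.85
a = 7627.8 − 0.85(8588) = 7627.8 − 7299.8 = 328
C = 328 + 0.85(7676) = 6852.6
S = 7676 − 6852.6 = 823.4

S = 823.4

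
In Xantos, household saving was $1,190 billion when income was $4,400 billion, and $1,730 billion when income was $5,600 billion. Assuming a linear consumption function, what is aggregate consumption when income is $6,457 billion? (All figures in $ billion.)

MPS = ΔS/ΔY = (1730 − 1190)/(5600 − 4400) = 540/1200 = 0.45
MPC = 1 − MPS = 0.55
Autonomous saving = 1190 − 0.45(4400) = -790, so a = 790
C = 790 + 0.55(6457) = 790 + 3551.35 = 4341.35

C = 4341.35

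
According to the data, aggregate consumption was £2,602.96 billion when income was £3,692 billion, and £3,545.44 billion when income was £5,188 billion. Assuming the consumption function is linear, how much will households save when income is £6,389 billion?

MPC = (3545.44 − 2602.96)/(5188 − 3692) = 942.48/1496 = 0.63
a = 2602.96 − 0.63(3692) = 2602.96 − 2325.96 = 277
C = 277 + 0.63(6389) = 4302.07
S = 6389 − 4302.07 = 2086.93

S = 2086.93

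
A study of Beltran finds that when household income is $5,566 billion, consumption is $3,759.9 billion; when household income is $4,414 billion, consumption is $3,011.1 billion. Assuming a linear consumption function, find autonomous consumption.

a = 142

MPC = ΔC/ΔY = (3759.9 − 3011.1)/(5566 − 4414) = 748.8/1152 = 0.65
a = C − MPC·Y = 3011.1 − 0.65(4414) = 3011.1 − 2869.1 = 142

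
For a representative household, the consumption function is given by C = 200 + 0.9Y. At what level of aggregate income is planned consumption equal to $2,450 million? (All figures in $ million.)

200 + 0.9Y = 2450
0.9Y = 2250, so Y = 2250/0.9 = 2500

Y = 2500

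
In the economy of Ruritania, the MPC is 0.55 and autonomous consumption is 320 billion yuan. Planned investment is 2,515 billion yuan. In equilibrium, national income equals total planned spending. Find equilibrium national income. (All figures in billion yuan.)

Y = 6300

Y = C + I = 320 + 0.55Y + 2515
Y − 0.55Y = 2835
0.45Y = 2835, so Y = 2835/0.45 = 6300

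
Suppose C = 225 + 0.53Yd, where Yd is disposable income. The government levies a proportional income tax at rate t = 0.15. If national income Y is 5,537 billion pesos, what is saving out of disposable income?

Yd = (1 − 0.15)(5537) = 0.85(5537) = 4706.45
C = 225 + 0.53(4706.45) = 225 + 2494.4185 = 2719.4185
S = Yd − C = 4706.45 − 2719.4185 = 1987.0315

S = 1987.0315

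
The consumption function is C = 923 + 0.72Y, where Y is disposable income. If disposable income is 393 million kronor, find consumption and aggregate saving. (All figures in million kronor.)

C = 923 + 0.72(393) = 923 + 282.96 = 1205.96
S = Y − C = 393 − 1205.96 = -812.96

C = 1205.96; S = -812.96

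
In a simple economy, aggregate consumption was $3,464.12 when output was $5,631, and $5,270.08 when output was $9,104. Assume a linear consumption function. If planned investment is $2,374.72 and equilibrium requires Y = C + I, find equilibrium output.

Y = 6064

MPC = (5270.08 − 3464.12)/(9104 − 5631) = 1805.96/3473 = 0.52
a = 3464.12 − 0.52(5631) = 536
Equilibrium: Y = 536 + 0.52Y + 2374.72
0.48Y = 2910.72, so Y = 2910.72/0.48 = 6064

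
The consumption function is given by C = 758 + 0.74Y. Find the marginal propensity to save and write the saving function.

MPS = 1 − MPC = 1 − 0.74 = 0.26
S = Y − C = -758 + 0.26Y

MPS = 0.26; S = -758 + 0.26Y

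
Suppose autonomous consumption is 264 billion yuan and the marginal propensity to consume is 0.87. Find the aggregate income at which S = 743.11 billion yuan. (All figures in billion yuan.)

Y = 7747

S = Y − C = -264 + 0.13Y
-264 + 0.13Y = 743.11, so 0.13Y = 1007.11 and Y = 7747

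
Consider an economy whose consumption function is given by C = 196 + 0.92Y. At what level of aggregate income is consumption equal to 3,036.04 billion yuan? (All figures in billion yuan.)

Y = 3087

196 + 0.92Y = 3036.04
0.92Y = 2840.04, so Y = 2840.04/0.92 = 3087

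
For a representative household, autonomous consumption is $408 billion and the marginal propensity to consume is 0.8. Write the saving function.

S = Y − C = Y − (408 + 0.8Y) = -408 + (1 − 0.8)Y

S = -408 + 0.2Y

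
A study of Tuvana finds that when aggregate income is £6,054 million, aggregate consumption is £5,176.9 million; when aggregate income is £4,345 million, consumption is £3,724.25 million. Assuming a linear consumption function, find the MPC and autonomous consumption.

MPC = 0.85; a = 31

MPC = ΔC/ΔY = (5176.9 − 3724.25)/(6054 − 4345) = 1452.65/1709 = 0.85
a = C − MPC·Y = 3724.25 − 0.85(4345) = 3724.25 − 3693.25 = 31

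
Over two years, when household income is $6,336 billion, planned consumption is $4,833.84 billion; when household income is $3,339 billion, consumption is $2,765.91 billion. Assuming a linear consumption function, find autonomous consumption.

a = 462

MPC = ΔC/ΔY = (4833.84 − 2765.91)/(6336 − 3339) = 2067.93/2997 = 0.69
a = C − MPC·Y = 2765.91 − 0.69(3339) = 2765.91 − 2303.91 = 462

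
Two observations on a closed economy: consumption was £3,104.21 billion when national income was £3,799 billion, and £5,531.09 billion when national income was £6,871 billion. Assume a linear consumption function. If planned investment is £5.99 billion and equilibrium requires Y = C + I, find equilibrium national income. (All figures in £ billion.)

Y = 519

MPC = (5531.09 − 3104.21)/(6871 − 3799) = 2426.88/3072 = 0.79
a = 3104.21 − 0.79(3799) = 103
Equilibrium: Y = 103 + 0.79Y + 5.99
0.21Y = 108.99, so Y = 108.99/0.21 = 519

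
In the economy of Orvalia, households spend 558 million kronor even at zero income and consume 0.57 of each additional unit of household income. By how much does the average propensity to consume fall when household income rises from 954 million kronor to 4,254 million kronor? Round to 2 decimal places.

At Y = 954: C = 558 + 0.57(954) = 1101.78, APC = 1101.78/954 = 1.155
At Y = 4254: C = 2982.78, APC = 2982.78/4254 = 0.701
Fall in APC = 1.155 − 0.701 = 0.454 ≈ 0.45

ΔAPC = 0.45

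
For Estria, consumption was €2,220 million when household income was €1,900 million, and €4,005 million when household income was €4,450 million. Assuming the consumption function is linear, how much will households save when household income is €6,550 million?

S = 1075

MPC = (4005 − 2220)/(4450 − 1900) = 1785/2550 = 0.7
a = 2220 − 0.7(1900) = 2220 − 1330 = 890
C = 890 + 0.7(6550) = 5475
S = 6550 − 5475 = 1075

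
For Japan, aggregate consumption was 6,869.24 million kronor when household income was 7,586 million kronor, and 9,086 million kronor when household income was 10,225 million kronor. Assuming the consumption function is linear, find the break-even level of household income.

MPC = (9086 − 6869.24)/(10225 − 7586) = 2216.76/2639 = 0.84
a = 6869.24 − 0.84(7586) = 6869.24 − 6372.24 = 497
Break-even: Y = a/(1−MPC) = 497/0.16 = 3106.25

Y = 3106.25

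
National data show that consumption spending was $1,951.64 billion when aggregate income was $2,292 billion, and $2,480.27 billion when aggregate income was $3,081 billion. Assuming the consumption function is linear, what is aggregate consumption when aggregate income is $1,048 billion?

MPC = (2480.27 − 1951.64)/(3081 − 2292) = 528.63/789 = 0.67
a = 1951.64 − 0.67(2292) = 1951.64 − 1535.64 = 416
C = 416 + 0.67(1048) = 416 + 702.16 = 1118.16

C = 1118.16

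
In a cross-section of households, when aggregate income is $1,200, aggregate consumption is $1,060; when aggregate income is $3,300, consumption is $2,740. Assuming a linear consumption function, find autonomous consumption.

a = 100

MPC = ΔC/ΔY = (2740 − 1060)/(3300 − 1200) = 1680/2100 = 0.8
a = C − MPC·Y = 1060 − 0.8(1200) = 1060 − 960 = 100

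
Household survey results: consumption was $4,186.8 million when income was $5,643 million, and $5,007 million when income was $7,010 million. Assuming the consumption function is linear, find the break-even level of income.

Y = 2002.5

MPC = (5007 − 4186.8)/(7010 − 5643) = 820.2/1367 = 0.6
a = 4186.8 − 0.6(5643) = 4186.8 − 3385.8 = 801
Break-even: Y = a/(1−MPC) = 801/0.4 = 2002.5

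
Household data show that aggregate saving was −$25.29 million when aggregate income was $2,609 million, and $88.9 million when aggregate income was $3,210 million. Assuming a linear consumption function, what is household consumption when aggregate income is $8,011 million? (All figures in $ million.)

MPS = ΔS/ΔY = (88.9 − (-25.29))/(3210 − 2609) = 114.19/601 = 0.19
MPC = 1 − MPS = 0.81
Autonomous saving = -25.29 − 0.19(2609) = -521, so a = 521
C = 521 + 0.81(8011) = 521 + 6488.91 = 7009.91

C = 7009.91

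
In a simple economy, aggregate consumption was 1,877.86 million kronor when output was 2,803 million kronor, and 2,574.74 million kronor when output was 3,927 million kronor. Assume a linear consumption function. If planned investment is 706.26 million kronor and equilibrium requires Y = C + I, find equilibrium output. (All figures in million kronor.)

MPC = (2574.74 − 1877.86)/(3927 − 2803) = 696.88/1124 = 0.62
a = 1877.86 − 0.62(2803) = 140
Equilibrium: Y = 140 + 0.62Y + 706.26
0.38Y = 846.26, so Y = 846.26/0.38 = 2227

Y = 2227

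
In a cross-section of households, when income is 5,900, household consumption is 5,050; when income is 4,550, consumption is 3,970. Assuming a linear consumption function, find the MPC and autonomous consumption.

MPC = 0.8; a = 330

MPC = ΔC/ΔY = (5050 − 3970)/(5900 − 4550) = 1080/1350 = 0.8
a = C − MPC·Y = 3970 − 0.8(4550) = 3970 − 3640 = 330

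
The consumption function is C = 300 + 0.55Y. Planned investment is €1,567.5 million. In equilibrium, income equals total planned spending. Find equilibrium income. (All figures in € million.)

Y = C + I = 300 + 0.55Y + 1567.5
Y − 0.55Y = 1867.5
0.45Y = 1867.5, so Y = 1867.5/0.45 = 4150

Y = 4150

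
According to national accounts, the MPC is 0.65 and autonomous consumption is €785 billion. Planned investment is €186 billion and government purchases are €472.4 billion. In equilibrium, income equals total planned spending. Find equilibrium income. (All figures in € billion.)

Y = C + I + G = 785 + 0.65Y + 186 + 472.4
Y − 0.65Y = 1443.4
0.35Y = 1443.4, so Y = 1443.4/0.35 = 4124

Y = 4124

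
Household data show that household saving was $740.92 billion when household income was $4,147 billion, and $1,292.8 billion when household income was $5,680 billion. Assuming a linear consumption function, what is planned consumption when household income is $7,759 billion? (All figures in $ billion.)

MPS = ΔS/ΔY = (1292.8 − 740.92)/(5680 − 4147) = 551.88/1533 = 0.36
MPC = 1 − MPS = 0.64
Autonomous saving = 740.92 − 0.36(4147) = -752, so a = 752
C = 752 + 0.64(7759) = 752 + 4965.76 = 5717.76

C = 5717.76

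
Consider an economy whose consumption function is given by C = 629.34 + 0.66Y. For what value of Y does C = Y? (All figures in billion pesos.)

Y = 1851

At break-even, C = Y: 629.34 + 0.66Y = Y
0.34Y = 629.34, so Y = 629.34/0.34 = 1851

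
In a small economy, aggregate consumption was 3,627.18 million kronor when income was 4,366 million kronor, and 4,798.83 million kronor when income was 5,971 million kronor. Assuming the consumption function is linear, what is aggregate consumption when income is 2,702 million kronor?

C = 2412.46

MPC = (4798.83 − 3627.18)/(5971 − 4366) = 1171.65/1605 = 0.73
a = 3627.18 − 0.73(4366) = 3627.18 − 3187.18 = 440
C = 440 + 0.73(2702) = 440 + 1972.46 = 2412.46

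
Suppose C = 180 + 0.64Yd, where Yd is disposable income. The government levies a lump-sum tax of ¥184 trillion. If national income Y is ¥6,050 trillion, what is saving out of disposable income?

Yd = Y − T = 6050 − 184 = 5866
C = 180 + 0.64(5866) = 180 + 3754.24 = 3934.24
S = Yd − C = 5866 − 3934.24 = 1931.76

S = 1931.76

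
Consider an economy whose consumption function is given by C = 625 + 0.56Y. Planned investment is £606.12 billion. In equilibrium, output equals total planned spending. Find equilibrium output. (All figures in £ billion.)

Y = C + I = 625 + 0.56Y + 606.12
Y − 0.56Y = 1231.12
0.44Y = 1231.12, so Y = 1231.12/0.44 = 2798

Y = 2798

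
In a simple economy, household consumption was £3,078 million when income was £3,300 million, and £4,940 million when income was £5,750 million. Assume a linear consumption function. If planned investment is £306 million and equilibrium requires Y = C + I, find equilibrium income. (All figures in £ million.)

MPC = (4940 − 3078)/(5750 − 3300) = 1862/2450 = 0.76
a = 3078 − 0.76(3300) = 570
Equilibrium: Y = 570 + 0.76Y + 306
0.24Y = 876, so Y = 876/0.24 = 3650

Y = 3650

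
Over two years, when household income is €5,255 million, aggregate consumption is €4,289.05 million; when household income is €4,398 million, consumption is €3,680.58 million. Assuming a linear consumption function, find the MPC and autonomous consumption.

MPC = 0.71; a = 558

MPC = ΔC/ΔY = (4289.05 − 3680.58)/(5255 − 4398) = 608.47/857 = 0.71
a = C − MPC·Y = 3680.58 − 0.71(4398) = 3680.58 − 3122.58 = 558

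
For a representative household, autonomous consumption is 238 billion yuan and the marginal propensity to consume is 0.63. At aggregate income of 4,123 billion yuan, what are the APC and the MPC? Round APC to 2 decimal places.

MPC = 0.63 (the slope of the consumption function)
C = 238 + 0.63(4123) = 2835.49, so APC = 2835.49/4123 = 0.69

APC = 0.69; MPC = 0.63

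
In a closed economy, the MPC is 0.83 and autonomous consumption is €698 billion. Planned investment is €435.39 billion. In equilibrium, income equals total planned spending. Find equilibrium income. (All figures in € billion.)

Y = C + I = 698 + 0.83Y + 435.39
Y − 0.83Y = 1133.39
0.17Y = 1133.39, so Y = 1133.39/0.17 = 6667

Y = 6667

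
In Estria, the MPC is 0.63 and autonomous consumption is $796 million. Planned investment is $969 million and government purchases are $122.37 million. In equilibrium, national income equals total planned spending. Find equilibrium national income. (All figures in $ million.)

Y = 5101

Y = C + I + G = 796 + 0.63Y + 969 + 122.37
Y − 0.63Y = 1887.37
0.37Y = 1887.37, so Y = 1887.37/0.37 = 5101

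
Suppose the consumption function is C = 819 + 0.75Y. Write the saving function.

S = -819 + 0.25Y

S = Y − C = Y − (819 + 0.75Y) = -819 + (1 − 0.75)Y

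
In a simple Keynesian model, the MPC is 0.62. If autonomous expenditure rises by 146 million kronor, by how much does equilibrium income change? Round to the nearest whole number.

The multiplier is 1/(1 − MPC) = 1/0.38.
ΔY = 146/0.38 = 384.21 ≈ 384

ΔY ≈ 384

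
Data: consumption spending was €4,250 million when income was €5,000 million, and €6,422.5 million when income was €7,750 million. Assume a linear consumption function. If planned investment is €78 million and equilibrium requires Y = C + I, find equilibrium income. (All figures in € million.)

MPC = (6422.5 − 4250)/(7750 − 5000) = 2172.5/2750 = 0.79
a = 4250 − 0.79(5000) = 300
Equilibrium: Y = 300 + 0.79Y + 78
0.21Y = 378, so Y = 378/0.21 = 1800

Y = 1800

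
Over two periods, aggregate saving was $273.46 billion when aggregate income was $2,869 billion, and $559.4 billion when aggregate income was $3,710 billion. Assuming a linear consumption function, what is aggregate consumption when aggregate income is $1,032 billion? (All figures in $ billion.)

C = 1383.12

MPS = ΔS/ΔY = (559.4 − 273.46)/(3710 − 2869) = 285.94/841 = 0.34
MPC = 1 − MPS = 0.66
Autonomous saving = 273.46 − 0.34(2869) = -702, so a = 702
C = 702 + 0.66(1032) = 702 + 681.12 = 1383.12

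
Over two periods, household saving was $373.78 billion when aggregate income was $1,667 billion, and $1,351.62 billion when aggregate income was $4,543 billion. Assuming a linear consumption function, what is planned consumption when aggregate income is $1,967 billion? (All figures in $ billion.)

MPS = ΔS/ΔY = (1351.62 − 373.78)/(4543 − 1667) = 977.84/2876 = 0.34
MPC = 1 − MPS = 0.66
Autonomous saving = 373.78 − 0.34(1667) = -193, so a = 193
C = 193 + 0.66(1967) = 193 + 1298.22 = 1491.22

C = 1491.22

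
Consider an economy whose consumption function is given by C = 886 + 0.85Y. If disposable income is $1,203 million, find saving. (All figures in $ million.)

C = 886 + 0.85(1203) = 886 + 1022.55 = 1908.55
S = Y − C = 1203 − 1908.55 = -705.55

S = -705.55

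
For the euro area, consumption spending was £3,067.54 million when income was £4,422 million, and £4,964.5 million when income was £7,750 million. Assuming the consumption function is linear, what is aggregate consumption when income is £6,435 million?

C = 4214.95

MPC = (4964.5 − 3067.54)/(7750 − 4422) = 1896.96/3328 = 0.57
a = 3067.54 − 0.57(4422) = 3067.54 − 2520.54 = 547
C = 547 + 0.57(6435) = 547 + 3667.95 = 4214.95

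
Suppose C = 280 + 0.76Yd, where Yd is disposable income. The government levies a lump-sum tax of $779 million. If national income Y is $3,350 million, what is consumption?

C = 2233.96

Yd = Y − T = 3350 − 779 = 2571
C = 280 + 0.76(2571) = 280 + 1953.96 = 2233.96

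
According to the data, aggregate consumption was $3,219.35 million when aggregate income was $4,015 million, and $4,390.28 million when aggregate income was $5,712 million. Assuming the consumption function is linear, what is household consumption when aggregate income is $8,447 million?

MPC = (4390.28 − 3219.35)/(5712 − 4015) = 1170.93/1697 = 0.69
a = 3219.35 − 0.69(4015) = 3219.35 − 2770.35 = 449
C = 449 + 0.69(8447) = 449 + 5828.43 = 6277.43

C = 6277.43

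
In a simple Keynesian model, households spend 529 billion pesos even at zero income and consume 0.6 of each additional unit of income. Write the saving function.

S = Y − C = Y − (529 + 0.6Y) = -529 + (1 − 0.6)Y

S = -529 + 0.4Y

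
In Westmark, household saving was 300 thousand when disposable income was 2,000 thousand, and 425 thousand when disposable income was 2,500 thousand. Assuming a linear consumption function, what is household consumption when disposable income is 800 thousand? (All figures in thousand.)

C = 800

MPS = ΔS/ΔY = (425 − 300)/(2500 − 2000) = 125/500 = 0.25
MPC = 1 − MPS = 0.75
Autonomous saving = 300 − 0.25(2000) = -200, so a = 200
C = 200 + 0.75(800) = 200 + 600 = 800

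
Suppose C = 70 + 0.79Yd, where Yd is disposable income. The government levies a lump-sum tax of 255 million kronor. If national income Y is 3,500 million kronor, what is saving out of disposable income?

Yd = Y − T = 3500 − 255 = 3245
C = 70 + 0.79(3245) = 70 + 2563.55 = 2633.55
S = Yd − C = 3245 − 2633.55 = 611.45

S = 611.45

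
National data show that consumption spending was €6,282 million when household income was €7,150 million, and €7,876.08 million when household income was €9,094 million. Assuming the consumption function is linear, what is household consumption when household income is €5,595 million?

C = 5006.9

MPC = (7876.08 − 6282)/(9094 − 7150) = 1594.08/1944 = 0.82
a = 6282 − 0.82(7150) = 6282 − 5863 = 419
C = 419 + 0.82(5595) = 419 + 4587.9 = 5006.9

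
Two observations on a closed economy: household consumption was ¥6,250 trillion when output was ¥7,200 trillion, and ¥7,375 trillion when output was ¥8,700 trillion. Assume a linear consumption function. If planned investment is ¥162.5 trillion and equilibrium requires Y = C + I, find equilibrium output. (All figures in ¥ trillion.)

Y = 4050

MPC = (7375 − 6250)/(8700 − 7200) = 1125/1500 = 0.75
a = 6250 − 0.75(7200) = 850
Equilibrium: Y = 850 + 0.75Y + 162.5
0.25Y = 1012.5, so Y = 1012.5/0.25 = 4050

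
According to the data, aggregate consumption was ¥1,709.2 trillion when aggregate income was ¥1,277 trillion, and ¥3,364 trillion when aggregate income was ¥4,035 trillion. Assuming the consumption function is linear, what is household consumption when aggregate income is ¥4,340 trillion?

C = 3547

MPC = (3364 − 1709.2)/(4035 − 1277) = 1654.8/2758 = 0.6
a = 1709.2 − 0.6(1277) = 1709.2 − 766.2 = 943
C = 943 + 0.6(4340) = 943 + 2604 = 3547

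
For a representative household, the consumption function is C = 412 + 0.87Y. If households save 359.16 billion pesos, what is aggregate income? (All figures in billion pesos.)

Y = 5932

S = Y − C = -412 + 0.13Y
-412 + 0.13Y = 359.16, so 0.13Y = 771.16 and Y = 5932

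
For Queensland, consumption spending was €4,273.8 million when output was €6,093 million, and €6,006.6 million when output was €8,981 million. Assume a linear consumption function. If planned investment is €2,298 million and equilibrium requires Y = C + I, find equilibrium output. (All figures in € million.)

Y = 7290

MPC = (6006.6 − 4273.8)/(8981 − 6093) = 1732.8/2888 = 0.6
a = 4273.8 − 0.6(6093) = 618
Equilibrium: Y = 618 + 0.6Y + 2298
0.4Y = 2916, so Y = 2916/0.4 = 7290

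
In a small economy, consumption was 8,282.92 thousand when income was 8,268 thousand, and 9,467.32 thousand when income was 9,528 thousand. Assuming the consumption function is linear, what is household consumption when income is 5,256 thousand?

MPC = (9467.32 − 8282.92)/(9528 − 8268) = 1184.4/1260 = 0.94
a = 8282.92 − 0.94(8268) = 8282.92 − 7771.92 = 511
C = 511 + 0.94(5256) = 511 + 4940.64 = 5451.64

C = 5451.64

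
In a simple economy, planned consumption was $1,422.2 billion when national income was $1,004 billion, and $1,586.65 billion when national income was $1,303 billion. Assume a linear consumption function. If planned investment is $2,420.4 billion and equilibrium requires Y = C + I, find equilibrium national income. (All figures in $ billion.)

MPC = (1586.65 − 1422.2)/(1303 − 1004) = 164.45/299 = 0.55
a = 1422.2 − 0.55(1004) = 870
Equilibrium: Y = 870 + 0.55Y + 2420.4
0.45Y = 3290.4, so Y = 3290.4/0.45 = 7312

Y = 7312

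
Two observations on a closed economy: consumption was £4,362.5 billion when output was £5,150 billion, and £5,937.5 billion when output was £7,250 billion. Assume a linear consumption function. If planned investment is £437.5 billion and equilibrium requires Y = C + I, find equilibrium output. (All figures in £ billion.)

MPC = (5937.5 − 4362.5)/(7250 − 5150) = 1575/2100 = 0.75
a = 4362.5 − 0.75(5150) = 500
Equilibrium: Y = 500 + 0.75Y + 437.5
0.25Y = 937.5, so Y = 937.5/0.25 = 3750

Y = 3750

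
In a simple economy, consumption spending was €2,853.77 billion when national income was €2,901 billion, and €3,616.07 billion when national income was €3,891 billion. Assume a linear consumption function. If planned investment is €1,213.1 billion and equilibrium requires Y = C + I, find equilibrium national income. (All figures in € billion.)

MPC = (3616.07 − 2853.77)/(3891 − 2901) = 762.3/990 = 0.77
a = 2853.77 − 0.77(2901) = 620
Equilibrium: Y = 620 + 0.77Y + 1213.1
0.23Y = 1833.1, so Y = 1833.1/0.23 = 7970

Y = 7970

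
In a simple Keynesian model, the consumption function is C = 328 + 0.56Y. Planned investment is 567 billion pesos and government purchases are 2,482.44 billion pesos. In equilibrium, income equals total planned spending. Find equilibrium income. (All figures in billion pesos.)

Y = C + I + G = 328 + 0.56Y + 567 + 2482.44
Y − 0.56Y = 3377.44
0.44Y = 3377.44, so Y = 3377.44/0.44 = 7676

Y = 7676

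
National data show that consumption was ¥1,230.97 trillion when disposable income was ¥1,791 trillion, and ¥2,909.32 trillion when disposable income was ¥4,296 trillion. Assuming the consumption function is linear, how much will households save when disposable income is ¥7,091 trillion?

MPC = (2909.32 − 1230.97)/(4296 − 1791) = 1678.35/2505 = 0.67
a = 1230.97 − 0.67(1791) = 1230.97 − 1199.97 = 31
C = 31 + 0.67(7091) = 4781.97
S = 7091 − 4781.97 = 2309.03

S = 2309.03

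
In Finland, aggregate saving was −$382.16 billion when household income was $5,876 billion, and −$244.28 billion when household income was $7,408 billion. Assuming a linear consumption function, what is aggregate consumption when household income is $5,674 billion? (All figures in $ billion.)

MPS = ΔS/ΔY = (-244.28 − (-382.16))/(7408 − 5876) = 137.88/1532 = 0.09
MPC = 1 − MPS = 0.91
Autonomous saving = -382.16 − 0.09(5876) = -911, so a = 911
C = 911 + 0.91(5674) = 911 + 5163.34 = 6074.34

C = 6074.34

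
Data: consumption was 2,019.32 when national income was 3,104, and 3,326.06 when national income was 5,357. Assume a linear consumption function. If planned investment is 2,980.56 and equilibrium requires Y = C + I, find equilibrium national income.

MPC = (3326.06 − 2019.32)/(5357 − 3104) = 1306.74/2253 = 0.58
a = 2019.32 − 0.58(3104) = 219
Equilibrium: Y = 219 + 0.58Y + 2980.56
0.42Y = 3199.56, so Y = 3199.56/0.42 = 7618

Y = 7618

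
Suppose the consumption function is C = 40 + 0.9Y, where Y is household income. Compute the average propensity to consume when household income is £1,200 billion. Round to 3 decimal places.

APC = 0.933

C = 40 + 0.9(1200) = 1120
APC = C/Y = 1120/1200 = 0.933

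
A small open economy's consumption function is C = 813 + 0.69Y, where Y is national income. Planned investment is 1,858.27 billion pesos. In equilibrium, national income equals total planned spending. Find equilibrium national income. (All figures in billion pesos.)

Y = C + I = 813 + 0.69Y + 1858.27
Y − 0.69Y = 2671.27
0.31Y = 2671.27, so Y = 2671.27/0.31 = 8617

Y = 8617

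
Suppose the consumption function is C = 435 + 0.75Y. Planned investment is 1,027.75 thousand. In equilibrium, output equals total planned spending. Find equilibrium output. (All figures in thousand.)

Y = C + I = 435 + 0.75Y + 1027.75
Y − 0.75Y = 1462.75
0.25Y = 1462.75, so Y = 1462.75/0.25 = 5851

Y = 5851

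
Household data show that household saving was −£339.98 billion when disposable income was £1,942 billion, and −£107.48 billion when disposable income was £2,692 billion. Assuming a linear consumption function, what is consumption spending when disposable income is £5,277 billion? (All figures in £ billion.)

MPS = ΔS/ΔY = (-107.48 − (-339.98))/(2692 − 1942) = 232.5/750 = 0.31
MPC = 1 − MPS = 0.69
Autonomous saving = -339.98 − 0.31(1942) = -942, so a = 942
C = 942 + 0.69(5277) = 942 + 3641.13 = 4583.13

C = 4583.13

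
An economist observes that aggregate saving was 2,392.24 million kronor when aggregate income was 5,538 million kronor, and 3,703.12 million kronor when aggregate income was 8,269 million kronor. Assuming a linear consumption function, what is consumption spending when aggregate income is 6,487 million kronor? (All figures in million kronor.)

C = 3639.24

MPS = ΔS/ΔY = (3703.12 − 2392.24)/(8269 − 5538) = 1310.88/2731 = 0.48
MPC = 1 − MPS = 0.52
Autonomous saving = 2392.24 − 0.48(5538) = -266, so a = 266
C = 266 + 0.52(6487) = 266 + 3373.24 = 3639.24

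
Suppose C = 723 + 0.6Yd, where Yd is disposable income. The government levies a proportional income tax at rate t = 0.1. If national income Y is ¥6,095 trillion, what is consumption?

C = 4014.3

Yd = (1 − 0.1)(6095) = 0.9(6095) = 5485.5
C = 723 + 0.6(5485.5) = 723 + 3291.3 = 4014.3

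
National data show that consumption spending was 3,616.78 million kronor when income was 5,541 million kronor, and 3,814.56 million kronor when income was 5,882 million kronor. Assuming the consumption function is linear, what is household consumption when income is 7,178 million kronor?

C = 4566.24

MPC = (3814.56 − 3616.78)/(5882 − 5541) = 197.78/341 = 0.58
a = 3616.78 − 0.58(5541) = 3616.78 − 3213.78 = 403
C = 403 + 0.58(7178) = 403 + 4163.24 = 4566.24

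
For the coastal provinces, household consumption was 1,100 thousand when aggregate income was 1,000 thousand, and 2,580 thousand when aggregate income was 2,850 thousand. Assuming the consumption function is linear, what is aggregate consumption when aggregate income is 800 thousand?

C = 940

MPC = (2580 − 1100)/(2850 − 1000) = 1480/1850 = 0.8
a = 1100 − 0.8(1000) = 1100 − 800 = 300
C = 300 + 0.8(800) = 300 + 640 = 940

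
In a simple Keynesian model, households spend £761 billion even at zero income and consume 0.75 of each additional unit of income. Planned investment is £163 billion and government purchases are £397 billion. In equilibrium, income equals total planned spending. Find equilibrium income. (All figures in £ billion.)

Y = 5284

Y = C + I + G = 761 + 0.75Y + 163 + 397
Y − 0.75Y = 1321
0.25Y = 1321, so Y = 1321/0.25 = 5284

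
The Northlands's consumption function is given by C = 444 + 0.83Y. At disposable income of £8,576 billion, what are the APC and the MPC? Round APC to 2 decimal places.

APC = 0.88; MPC = 0.83

MPC = 0.83 (the slope of the consumption function)
C = 444 + 0.83(8576) = 7562.08, so APC = 7562.08/8576 = 0.88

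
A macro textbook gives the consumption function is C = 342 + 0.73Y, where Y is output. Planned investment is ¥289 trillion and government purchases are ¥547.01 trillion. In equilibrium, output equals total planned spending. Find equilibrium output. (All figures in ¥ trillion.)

Y = C + I + G = 342 + 0.73Y + 289 + 547.01
Y − 0.73Y = 1178.01
0.27Y = 1178.01, so Y = 1178.01/0.27 = 4363

Y = 4363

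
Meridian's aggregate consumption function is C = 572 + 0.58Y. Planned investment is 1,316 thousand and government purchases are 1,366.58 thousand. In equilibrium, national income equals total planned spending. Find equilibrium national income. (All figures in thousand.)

Y = 7749

Y = C + I + G = 572 + 0.58Y + 1316 + 1366.58
Y − 0.58Y = 3254.58
0.42Y = 3254.58, so Y = 3254.58/0.42 = 7749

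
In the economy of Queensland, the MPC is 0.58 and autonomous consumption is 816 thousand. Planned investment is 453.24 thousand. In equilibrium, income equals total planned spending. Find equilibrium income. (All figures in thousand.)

Y = C + I = 816 + 0.58Y + 453.24
Y − 0.58Y = 1269.24
0.42Y = 1269.24, so Y = 1269.24/0.42 = 3022

Y = 3022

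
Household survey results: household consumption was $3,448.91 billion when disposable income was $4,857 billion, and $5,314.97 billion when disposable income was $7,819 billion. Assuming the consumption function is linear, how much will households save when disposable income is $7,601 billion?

MPC = (5314.97 − 3448.91)/(7819 − 4857) = 1866.06/2962 = 0.63
a = 3448.91 − 0.63(4857) = 3448.91 − 3059.91 = 389
C = 389 + 0.63(7601) = 5177.63
S = 7601 − 5177.63 = 2423.37

S = 2423.37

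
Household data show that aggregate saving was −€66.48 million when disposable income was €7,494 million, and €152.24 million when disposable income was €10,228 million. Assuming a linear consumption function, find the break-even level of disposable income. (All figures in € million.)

MPS = ΔS/ΔY = (152.24 − (-66.48))/(10228 − 7494) = 218.72/2734 = 0.08
MPC = 1 − MPS = 0.92
From S(7494) = -66.48: −a + 0.08(7494) = -66.48, so a = 599.52 − (-66.48) = 666
Break-even (S = 0): Y = a/MPS = 666/0.08 = 8325

Y = 8325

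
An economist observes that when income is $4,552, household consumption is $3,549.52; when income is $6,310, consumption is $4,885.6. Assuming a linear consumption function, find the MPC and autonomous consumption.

MPC = 0.76; a = 90

MPC = ΔC/ΔY = (4885.6 − 3549.52)/(6310 − 4552) = 1336.08/1758 = 0.76
a = C − MPC·Y = 3549.52 − 0.76(4552) = 3549.52 − 3459.52 = 90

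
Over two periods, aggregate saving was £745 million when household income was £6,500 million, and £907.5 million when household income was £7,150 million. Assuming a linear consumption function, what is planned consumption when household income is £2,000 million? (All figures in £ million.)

C = 2380

MPS = ΔS/ΔY = (907.5 − 745)/(7150 − 6500) = 162.5/650 = 0.25
MPC = 1 − MPS = 0.75
Autonomous saving = 745 − 0.25(6500) = -880, so a = 880
C = 880 + 0.75(2000) = 880 + 1500 = 2380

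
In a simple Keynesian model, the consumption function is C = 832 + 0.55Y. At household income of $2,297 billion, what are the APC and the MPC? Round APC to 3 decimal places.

MPC = 0.55 (the slope of the consumption function)
C = 832 + 0.55(2297) = 2095.35, so APC = 2095.35/2297 = 0.912

APC = 0.912; MPC = 0.55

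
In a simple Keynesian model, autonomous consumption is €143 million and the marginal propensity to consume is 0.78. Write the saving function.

S = -143 + 0.22Y

S = Y − C = Y − (143 + 0.78Y) = -143 + (1 − 0.78)Y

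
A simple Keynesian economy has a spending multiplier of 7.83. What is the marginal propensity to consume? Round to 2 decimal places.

k = 1/(1 − MPC), so 1 − MPC = 1/k = 1/7.83 = 0.1277
MPC = 1 − 0.1277 = 0.87

MPC = 0.87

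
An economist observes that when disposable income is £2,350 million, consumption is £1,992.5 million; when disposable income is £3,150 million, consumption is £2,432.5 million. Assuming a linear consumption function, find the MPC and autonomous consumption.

MPC = ΔC/ΔY = (2432.5 − 1992.5)/(3150 − 2350) = 440/800 = 0.55
a = C − MPC·Y = 1992.5 − 0.55(2350) = 1992.5 − 1292.5 = 700

MPC = 0.55; a = 700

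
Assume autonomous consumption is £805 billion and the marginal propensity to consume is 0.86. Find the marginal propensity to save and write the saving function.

MPS = 0.14; S = -805 + 0.14Y

MPS = 1 − MPC = 1 − 0.86 = 0.14
S = Y − C = -805 + 0.14Y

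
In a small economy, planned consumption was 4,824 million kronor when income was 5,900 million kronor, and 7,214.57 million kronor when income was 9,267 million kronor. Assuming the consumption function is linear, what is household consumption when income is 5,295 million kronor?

MPC = (7214.57 − 4824)/(9267 − 5900) = 2390.57/3367 = 0.71
a = 4824 − 0.71(5900) = 4824 − 4189 = 635
C = 635 + 0.71(5295) = 635 + 3759.45 = 4394.45

C = 4394.45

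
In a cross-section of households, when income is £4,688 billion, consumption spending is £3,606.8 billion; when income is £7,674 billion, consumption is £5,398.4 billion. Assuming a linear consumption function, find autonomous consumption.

a = 794

MPC = ΔC/ΔY = (5398.4 − 3606.8)/(7674 − 4688) = 1791.6/2986 = 0.6
a = C − MPC·Y = 3606.8 − 0.6(4688) = 3606.8 − 2812.8 = 794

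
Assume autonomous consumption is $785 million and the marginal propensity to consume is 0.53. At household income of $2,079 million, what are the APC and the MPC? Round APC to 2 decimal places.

APC = 0.91; MPC = 0.53

MPC = 0.53 (the slope of the consumption function)
C = 785 + 0.53(2079) = 1886.87, so APC = 1886.87/2079 = 0.91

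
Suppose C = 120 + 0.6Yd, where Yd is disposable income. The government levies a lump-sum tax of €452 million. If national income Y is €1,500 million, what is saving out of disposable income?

Yd = Y − T = 1500 − 452 = 1048
C = 120 + 0.6(1048) = 120 + 628.8 = 748.8
S = Yd − C = 1048 − 748.8 = 299.2

S = 299.2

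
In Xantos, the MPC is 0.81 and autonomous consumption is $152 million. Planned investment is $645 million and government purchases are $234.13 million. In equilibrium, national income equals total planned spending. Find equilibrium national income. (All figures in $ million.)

Y = C + I + G = 152 + 0.81Y + 645 + 234.13
Y − 0.81Y = 1031.13
0.19Y = 1031.13, so Y = 1031.13/0.19 = 5427

Y = 5427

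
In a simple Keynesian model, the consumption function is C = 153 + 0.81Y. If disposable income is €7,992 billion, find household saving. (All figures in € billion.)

C = 153 + 0.81(7992) = 153 + 6473.52 = 6626.52
S = Y − C = 7992 − 6626.52 = 1365.48

S = 1365.48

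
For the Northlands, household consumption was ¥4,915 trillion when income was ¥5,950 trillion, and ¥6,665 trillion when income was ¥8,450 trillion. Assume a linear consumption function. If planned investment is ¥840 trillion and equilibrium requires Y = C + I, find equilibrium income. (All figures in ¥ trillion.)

Y = 5300

MPC = (6665 − 4915)/(8450 − 5950) = 1750/2500 = 0.7
a = 4915 − 0.7(5950) = 750
Equilibrium: Y = 750 + 0.7Y + 840
0.3Y = 1590, so Y = 1590/0.3 = 5300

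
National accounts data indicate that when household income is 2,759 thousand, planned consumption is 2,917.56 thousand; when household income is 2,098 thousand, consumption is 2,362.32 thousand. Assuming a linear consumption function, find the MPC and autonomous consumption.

MPC = ΔC/ΔY = (2917.56 − 2362.32)/(2759 − 2098) = 555.24/661 = 0.84
a = C − MPC·Y = 2362.32 − 0.84(2098) = 2362.32 − 1762.32 = 600

MPC = 0.84; a = 600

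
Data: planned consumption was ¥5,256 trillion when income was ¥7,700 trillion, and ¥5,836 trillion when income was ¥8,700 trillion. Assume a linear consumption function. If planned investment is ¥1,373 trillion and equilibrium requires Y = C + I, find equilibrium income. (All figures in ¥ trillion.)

Y = 5150

MPC = (5836 − 5256)/(8700 − 7700) = 580/1000 = 0.58
a = 5256 − 0.58(7700) = 790
Equilibrium: Y = 790 + 0.58Y + 1373
0.42Y = 2163, so Y = 2163/0.42 = 5150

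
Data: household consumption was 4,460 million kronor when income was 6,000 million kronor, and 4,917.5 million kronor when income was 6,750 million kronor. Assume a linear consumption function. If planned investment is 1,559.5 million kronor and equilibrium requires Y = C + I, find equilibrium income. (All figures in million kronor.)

MPC = (4917.5 − 4460)/(6750 − 6000) = 457.5/750 = 0.61
a = 4460 − 0.61(6000) = 800
Equilibrium: Y = 800 + 0.61Y + 1559.5
0.39Y = 2359.5, so Y = 2359.5/0.39 = 6050

Y = 6050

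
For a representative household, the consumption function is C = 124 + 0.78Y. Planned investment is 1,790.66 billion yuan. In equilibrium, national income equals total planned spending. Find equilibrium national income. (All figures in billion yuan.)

Y = 8703

Y = C + I = 124 + 0.78Y + 1790.66
Y − 0.78Y = 1914.66
0.22Y = 1914.66, so Y = 1914.66/0.22 = 8703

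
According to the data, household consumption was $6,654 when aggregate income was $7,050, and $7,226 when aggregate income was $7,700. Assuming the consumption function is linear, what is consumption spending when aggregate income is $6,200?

MPC = (7226 − 6654)/(7700 − 7050) = 572/650 = 0.88
a = 6654 − 0.88(7050) = 6654 − 6204 = 450
C = 450 + 0.88(6200) = 450 + 5456 = 5906

C = 5906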